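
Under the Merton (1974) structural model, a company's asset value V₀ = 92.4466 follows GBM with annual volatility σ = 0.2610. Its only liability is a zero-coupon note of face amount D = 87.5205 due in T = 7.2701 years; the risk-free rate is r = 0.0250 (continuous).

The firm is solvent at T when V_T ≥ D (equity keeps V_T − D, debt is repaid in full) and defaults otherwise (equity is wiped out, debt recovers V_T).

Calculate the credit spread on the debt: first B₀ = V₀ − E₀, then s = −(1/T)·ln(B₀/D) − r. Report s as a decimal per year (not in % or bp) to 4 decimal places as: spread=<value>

Work the structural quantities from V₀ = 92.4466 against face 87.5205:
d₁ = [ln(V₀/D) + (r + σ²/2)T] / (σ√T)
   = [ln(92.4466/87.5205) + (0.0250 + 0.5·0.2610²)·7.2701] / (0.2610·√7.2701)
   = [0.054758 + 0.429376] / 0.703738 = 0.687947
d₂ = d₁ − σ√T = 0.687947 − 0.703738 = -0.015791
N(d₁) = 0.754257,  N(d₂) = 0.493701,  e^(−rT) = 0.833808
E₀ = V₀·N(d₁) − D·e^(−rT)·N(d₂)
   = 92.4466·0.754257 − 87.5205·0.833808·0.493701 = 33.700544
B₀ = V₀ − E₀ = 92.4466 − 33.700544 = 58.746056
spread = −(1/T)·ln(B₀/D) − r = −(1/7.2701)·ln(58.746056/87.5205) − 0.0250 = 0.02983405

spread=0.0298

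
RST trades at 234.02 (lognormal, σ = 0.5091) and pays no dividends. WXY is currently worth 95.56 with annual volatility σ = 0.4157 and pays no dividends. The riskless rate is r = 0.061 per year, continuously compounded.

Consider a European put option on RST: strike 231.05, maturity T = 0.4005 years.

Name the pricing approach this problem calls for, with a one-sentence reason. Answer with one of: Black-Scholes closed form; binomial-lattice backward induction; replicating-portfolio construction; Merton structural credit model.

framework: Black-Scholes closed form

Key observation: the strike-231.05 put on RST is European-exercise on a continuously-modelled lognormal underlying, so its value is a single closed-form evaluation.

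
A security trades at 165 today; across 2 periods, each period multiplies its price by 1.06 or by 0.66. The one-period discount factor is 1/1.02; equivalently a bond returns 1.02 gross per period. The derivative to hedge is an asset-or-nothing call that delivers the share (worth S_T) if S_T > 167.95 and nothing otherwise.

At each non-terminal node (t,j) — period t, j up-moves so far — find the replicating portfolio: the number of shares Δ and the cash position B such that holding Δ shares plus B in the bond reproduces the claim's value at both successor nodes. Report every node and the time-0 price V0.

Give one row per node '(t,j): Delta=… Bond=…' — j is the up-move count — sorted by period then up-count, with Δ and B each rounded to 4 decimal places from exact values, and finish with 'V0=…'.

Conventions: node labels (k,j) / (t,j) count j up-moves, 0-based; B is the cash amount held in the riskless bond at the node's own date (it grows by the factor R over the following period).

Arbitrage-free pricing uses the up-move probability p* = (R−d)/(u−d) = 0.9000, discounting each step at R = 1.02.
Payoffs at expiry: V(2,0)=0.0000, V(2,1)=0.0000, V(2,2)=185.3940
Node (1,0) S=108.9000: V=(p*·0.0000+(1−p*)·0.0000)/1.02=0.0000; Δ=(0.0000−0.0000)/(115.4340−71.8740)=0.0000; B=V−Δ·S=0.0000
Node (1,1) S=174.9000: V=(p*·185.3940+(1−p*)·0.0000)/1.02=163.5829; Δ=(185.3940−0.0000)/(185.3940−115.4340)=2.6500; B=V−Δ·S=-299.9021
Node (0,0) S=165.0000: V=(p*·163.5829+(1−p*)·0.0000)/1.02=144.3379; Δ=(163.5829−0.0000)/(174.9000−108.9000)=2.4785; B=V−Δ·S=-264.6195
As a check, the time-0 holding Δ(0,0)·S0 + B(0,0) comes to 144.3379 — exactly V0.

(0,0): Delta=2.4785 Bond=-264.6195
(1,0): Delta=0.0000 Bond=0.0000
(1,1): Delta=2.6500 Bond=-299.9021
V0=144.3379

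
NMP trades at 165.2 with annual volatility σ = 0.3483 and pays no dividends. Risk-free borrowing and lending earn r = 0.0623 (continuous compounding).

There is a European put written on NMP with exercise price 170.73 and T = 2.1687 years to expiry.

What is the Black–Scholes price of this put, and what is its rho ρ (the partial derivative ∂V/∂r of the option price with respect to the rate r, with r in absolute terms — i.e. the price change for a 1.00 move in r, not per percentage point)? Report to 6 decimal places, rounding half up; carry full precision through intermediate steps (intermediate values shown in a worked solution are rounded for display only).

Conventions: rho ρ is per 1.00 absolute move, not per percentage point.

price = 24.404905
ρ = -169.117276

σ√T = 0.3483·√2.1687 = 0.512924
d₁ = (ln(S/K) + (r+σ²/2)T) / (σ√T) = (ln(165.2/170.73) + (0.0623+0.3483²/2)·2.1687) / 0.512924 = (-0.032927 + 0.266656) / 0.512924 = 0.455680
d₂ = d₁ − σ√T = 0.455680 − 0.512924 = -0.057245
e^{−rT} = 0.873620
N(−d₁) = 0.324310,  N(−d₂) = 0.522825
Put price V = K·e^{−rT}·N(−d₂) − S·N(−d₁) = 77.980945 − 53.576041 = 24.404905
ρ = −K·T·e^{−rT}·N(−d₂) = -169.117276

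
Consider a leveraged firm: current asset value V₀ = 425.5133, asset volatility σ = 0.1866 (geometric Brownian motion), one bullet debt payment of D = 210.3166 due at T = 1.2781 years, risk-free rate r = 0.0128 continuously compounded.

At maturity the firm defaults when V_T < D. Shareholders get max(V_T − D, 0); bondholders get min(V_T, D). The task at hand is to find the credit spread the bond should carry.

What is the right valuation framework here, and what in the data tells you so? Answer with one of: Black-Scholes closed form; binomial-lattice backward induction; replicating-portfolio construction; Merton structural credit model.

framework: Merton structural credit model

Key observation: a levered firm with one bullet debt due at 1.2781 years is the canonical structural-credit setup: equity is a call on the firm's assets struck at the face value.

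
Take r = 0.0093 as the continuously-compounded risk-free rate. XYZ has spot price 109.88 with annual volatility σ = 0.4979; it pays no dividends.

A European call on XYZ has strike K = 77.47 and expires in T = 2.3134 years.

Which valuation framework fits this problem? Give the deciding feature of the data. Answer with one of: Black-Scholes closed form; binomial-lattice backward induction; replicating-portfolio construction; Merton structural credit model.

framework: Black-Scholes closed form

Key observation: a European claim on XYZ (strike 77.47) — a lognormal (GBM) underlying with constant rate and volatility — has an exact closed-form value; no lattice or capital structure is involved.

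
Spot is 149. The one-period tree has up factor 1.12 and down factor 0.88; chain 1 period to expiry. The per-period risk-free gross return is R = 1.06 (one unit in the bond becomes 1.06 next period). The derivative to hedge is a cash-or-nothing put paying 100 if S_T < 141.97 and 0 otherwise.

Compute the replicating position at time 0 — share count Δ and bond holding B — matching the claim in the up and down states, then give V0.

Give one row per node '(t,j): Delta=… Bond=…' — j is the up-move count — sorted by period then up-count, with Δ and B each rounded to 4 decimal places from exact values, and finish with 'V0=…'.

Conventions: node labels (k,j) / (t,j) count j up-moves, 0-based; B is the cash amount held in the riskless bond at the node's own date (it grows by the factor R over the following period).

Since d<R<u, set p* = (R−d)/(u−d) = 0.7500; price each node as the discounted p*-expectation of its children.
At maturity the claim pays: V(1,0)=100.0000, V(1,1)=0.0000
(0,0): S=149.0000. Δ = (V_up−V_dn)/(S_up−S_dn) = (0.0000−100.0000)/(166.8800−131.1200) = -2.7964. V = [p*·0.0000 + (1−p*)·100.0000]/1.06 = 23.5849. B = V − Δ·S = 440.2516.
Sanity check at the root: Δ(0,0)·S0 + B(0,0) reproduces V0 = 23.5849.

(0,0): Delta=-2.7964 Bond=440.2516
V0=23.5849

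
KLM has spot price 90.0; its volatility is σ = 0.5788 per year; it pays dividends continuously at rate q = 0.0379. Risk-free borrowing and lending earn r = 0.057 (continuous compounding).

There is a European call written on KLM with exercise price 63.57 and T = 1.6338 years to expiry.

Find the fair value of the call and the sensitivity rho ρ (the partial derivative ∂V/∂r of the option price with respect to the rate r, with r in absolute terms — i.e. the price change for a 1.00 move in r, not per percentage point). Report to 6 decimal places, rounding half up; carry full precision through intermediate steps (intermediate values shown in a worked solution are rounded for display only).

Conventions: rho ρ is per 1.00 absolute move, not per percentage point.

price = 36.384242
ρ = 52.662680

σ√T = 0.5788·√1.6338 = 0.739823
d₁ = (ln(S/K) + (r−q+σ²/2)T) / (σ√T) = (ln(90.0/63.57) + (0.057−0.0379+0.5788²/2)·1.6338) / 0.739823 = (0.347668 + 0.304875) / 0.739823 = 0.882025
d₂ = d₁ − σ√T = 0.882025 − 0.739823 = 0.142202
e^{−rT} = 0.911078
e^{−qT} = 0.939957
N(d₁) = 0.811118,  N(d₂) = 0.556540
Call price V = S·e^{−qT}·N(d₁) − K·e^{−rT}·N(d₂) = 68.617489 − 32.233248 = 36.384242
ρ = K·T·e^{−rT}·N(d₂) = 52.662680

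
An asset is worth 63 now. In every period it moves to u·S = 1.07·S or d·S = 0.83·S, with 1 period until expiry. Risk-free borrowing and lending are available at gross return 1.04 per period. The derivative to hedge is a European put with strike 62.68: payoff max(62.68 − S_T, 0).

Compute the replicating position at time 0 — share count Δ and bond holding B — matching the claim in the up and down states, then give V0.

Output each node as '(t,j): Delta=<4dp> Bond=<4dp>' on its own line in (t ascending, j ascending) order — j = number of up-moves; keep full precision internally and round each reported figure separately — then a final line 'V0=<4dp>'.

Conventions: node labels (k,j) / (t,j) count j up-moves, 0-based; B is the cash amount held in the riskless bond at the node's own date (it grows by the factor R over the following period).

No-arbitrage ⇒ martingale measure with p* = (R−d)/(u−d) = 0.8750.
At maturity the claim pays: V(1,0)=10.3900, V(1,1)=0.0000
(0,0): S=63.0000. Δ = (V_up−V_dn)/(S_up−S_dn) = (0.0000−10.3900)/(67.4100−52.2900) = -0.6872. V = [p*·0.0000 + (1−p*)·10.3900]/1.04 = 1.2488. B = V − Δ·S = 44.5405.
Verification: the root portfolio costs Δ(0,0)·S0 + B(0,0) = 1.2488, matching V0.

(0,0): Delta=-0.6872 Bond=44.5405
V0=1.2488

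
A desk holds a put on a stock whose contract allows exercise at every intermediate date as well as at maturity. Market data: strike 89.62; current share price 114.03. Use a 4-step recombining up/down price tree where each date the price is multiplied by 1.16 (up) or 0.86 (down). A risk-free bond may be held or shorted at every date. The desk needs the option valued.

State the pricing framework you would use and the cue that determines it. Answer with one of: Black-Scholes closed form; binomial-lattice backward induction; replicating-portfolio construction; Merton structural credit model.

Key observation: the exercise right at every one of the 4 steps is what matters: each node needs max(89.62 − S, continuation), which only the stepwise tree valuation starting from spot 114.03 delivers.

framework: binomial-lattice backward induction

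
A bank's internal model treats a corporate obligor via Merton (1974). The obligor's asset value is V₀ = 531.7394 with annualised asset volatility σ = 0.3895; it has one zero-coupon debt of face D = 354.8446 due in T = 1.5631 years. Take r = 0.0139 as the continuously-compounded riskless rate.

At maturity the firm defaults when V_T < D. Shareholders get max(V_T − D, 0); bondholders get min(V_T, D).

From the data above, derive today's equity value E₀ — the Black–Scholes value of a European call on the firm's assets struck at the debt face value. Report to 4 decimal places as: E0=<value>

E0=206.1159

Equity is a call on the firm's assets struck at D = 354.8446:
d₁ = [ln(V₀/D) + (r + σ²/2)T] / (σ√T)
   = [ln(531.7394/354.8446) + (0.0139 + 0.5·0.3895²)·1.5631] / (0.3895·√1.5631)
   = [0.404474 + 0.140296] / 0.486968 = 1.118696
d₂ = d₁ − σ√T = 1.118696 − 0.486968 = 0.631728
N(d₁) = 0.868365,  N(d₂) = 0.736218,  e^(−rT) = 0.978507
E₀ = V₀·N(d₁) − D·e^(−rT)·N(d₂)
   = 531.7394·0.868365 − 354.8446·0.978507·0.736218 = 206.115936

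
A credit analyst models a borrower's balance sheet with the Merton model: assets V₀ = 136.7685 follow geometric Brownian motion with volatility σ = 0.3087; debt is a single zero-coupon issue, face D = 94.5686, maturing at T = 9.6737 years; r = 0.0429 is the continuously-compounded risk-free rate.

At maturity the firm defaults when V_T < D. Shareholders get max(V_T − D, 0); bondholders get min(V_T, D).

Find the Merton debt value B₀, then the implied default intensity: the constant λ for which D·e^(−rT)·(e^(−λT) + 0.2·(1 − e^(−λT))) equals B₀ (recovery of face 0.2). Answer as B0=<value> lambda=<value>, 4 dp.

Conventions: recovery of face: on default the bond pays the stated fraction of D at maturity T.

B0=52.7696 lambda=0.0223

Equity is a call on the firm's assets struck at D = 94.5686:
d₁ = [ln(V₀/D) + (r + σ²/2)T] / (σ√T)
   = [ln(136.7685/94.5686) + (0.0429 + 0.5·0.3087²)·9.6737] / (0.3087·√9.6737)
   = [0.368964 + 0.875933] / 0.960136 = 1.296583
d₂ = d₁ − σ√T = 1.296583 − 0.960136 = 0.336447
N(d₁) = 0.902613,  N(d₂) = 0.631733,  e^(−rT) = 0.660339
E₀ = V₀·N(d₁) − D·e^(−rT)·N(d₂)
   = 136.7685·0.902613 − 94.5686·0.660339·0.631733 = 83.998931
B₀ = V₀ − E₀ = 136.7685 − 83.998931 = 52.769569
e^(−λT) = (B₀·e^(rT)/D − 0.2)/(1 − 0.2) = (52.7696·1.514373/94.5686 − 0.2)/0.8 = 0.80628185
λ = −ln(0.80628185)/9.6737 = 0.022258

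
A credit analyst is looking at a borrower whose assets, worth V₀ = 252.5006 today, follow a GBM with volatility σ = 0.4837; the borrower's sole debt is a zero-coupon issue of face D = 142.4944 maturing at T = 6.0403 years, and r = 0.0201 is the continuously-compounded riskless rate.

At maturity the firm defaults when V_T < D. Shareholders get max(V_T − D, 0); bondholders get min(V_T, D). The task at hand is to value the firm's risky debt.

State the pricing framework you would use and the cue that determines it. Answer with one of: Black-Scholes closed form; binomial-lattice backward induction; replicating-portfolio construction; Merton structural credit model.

framework: Merton structural credit model

Key observation: the data describe a firm's assets (V₀ = 252.5006, GBM) and a single zero-coupon debt of face 142.4944, so credit quantities follow from equity-as-call in the structural model.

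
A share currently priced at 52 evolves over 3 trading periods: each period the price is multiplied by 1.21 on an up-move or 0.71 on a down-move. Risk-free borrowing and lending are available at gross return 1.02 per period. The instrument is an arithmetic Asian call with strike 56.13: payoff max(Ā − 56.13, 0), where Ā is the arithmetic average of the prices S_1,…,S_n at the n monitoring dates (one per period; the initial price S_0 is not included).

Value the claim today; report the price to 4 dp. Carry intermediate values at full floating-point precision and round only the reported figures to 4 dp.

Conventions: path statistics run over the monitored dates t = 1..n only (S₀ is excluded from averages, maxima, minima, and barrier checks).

price = 5.8342

Set p* = 0.6200 (from d < R < u); the path-dependent value is the discounted p*-expectation over all price paths.
Enumerate all 2^3 = 8 price paths (U = up ×1.21, D = down ×0.71); each path with k up-moves has probability p*^k·(1−p*)^(3−k).
DDD: Ā=27.2482, payoff=0.0000, prob=0.054872
UDD: Ā=46.4371, payoff=0.0000, prob=0.089528
DUD: Ā=37.7704, payoff=0.0000, prob=0.089528
UUD: Ā=64.3693, payoff=8.2393, prob=0.146072
DDU: Ā=31.6171, payoff=0.0000, prob=0.089528
UDU: Ā=53.8826, payoff=0.0000, prob=0.146072
DUU: Ā=45.2159, payoff=0.0000, prob=0.146072
UUU: Ā=77.0581, payoff=20.9281, prob=0.238328
Price = Σ prob·payoff / R^3 = 6.191283 / 1.061208 = 5.8342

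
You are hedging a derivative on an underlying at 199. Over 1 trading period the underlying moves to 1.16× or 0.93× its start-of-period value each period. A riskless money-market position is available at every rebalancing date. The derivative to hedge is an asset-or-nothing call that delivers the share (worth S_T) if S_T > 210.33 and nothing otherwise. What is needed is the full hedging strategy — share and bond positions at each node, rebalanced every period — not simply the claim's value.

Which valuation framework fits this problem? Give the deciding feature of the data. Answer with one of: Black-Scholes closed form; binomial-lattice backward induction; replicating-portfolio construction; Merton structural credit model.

framework: replicating-portfolio construction

Key observation: since the answer must list Δ and B at each node of the 1.16/0.93 lattice on 199, the replicating-portfolio method — solving the two-state system at every node — is the one that applies.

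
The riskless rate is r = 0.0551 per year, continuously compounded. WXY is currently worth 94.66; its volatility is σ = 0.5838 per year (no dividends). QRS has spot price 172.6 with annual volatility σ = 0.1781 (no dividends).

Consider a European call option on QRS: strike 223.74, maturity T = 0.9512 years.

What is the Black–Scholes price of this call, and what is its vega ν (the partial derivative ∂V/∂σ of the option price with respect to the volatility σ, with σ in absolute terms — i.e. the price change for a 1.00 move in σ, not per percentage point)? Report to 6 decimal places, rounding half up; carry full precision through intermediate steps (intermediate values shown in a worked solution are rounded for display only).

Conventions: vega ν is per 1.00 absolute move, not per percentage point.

price = 1.890473
ν = 36.453941

σ√T = 0.1781·√0.9512 = 0.173700
d₁ = (ln(S/K) + (r+σ²/2)T) / (σ√T) = (ln(172.6/223.74) + (0.0551+0.1781²/2)·0.9512) / 0.173700 = (-0.259508 + 0.067497) / 0.173700 = -1.105417
d₂ = d₁ − σ√T = -1.105417 − 0.173700 = -1.279117
e^{−rT} = 0.948939
N(d₁) = 0.134490,  N(d₂) = 0.100428
Call price V = S·N(d₁) − K·e^{−rT}·N(d₂) = 23.212888 − 21.322414 = 1.890473
φ(d₁) = (1/√(2π))·e^{−d₁²/2} = 0.216555
ν = S·φ(d₁)·√T = 36.453941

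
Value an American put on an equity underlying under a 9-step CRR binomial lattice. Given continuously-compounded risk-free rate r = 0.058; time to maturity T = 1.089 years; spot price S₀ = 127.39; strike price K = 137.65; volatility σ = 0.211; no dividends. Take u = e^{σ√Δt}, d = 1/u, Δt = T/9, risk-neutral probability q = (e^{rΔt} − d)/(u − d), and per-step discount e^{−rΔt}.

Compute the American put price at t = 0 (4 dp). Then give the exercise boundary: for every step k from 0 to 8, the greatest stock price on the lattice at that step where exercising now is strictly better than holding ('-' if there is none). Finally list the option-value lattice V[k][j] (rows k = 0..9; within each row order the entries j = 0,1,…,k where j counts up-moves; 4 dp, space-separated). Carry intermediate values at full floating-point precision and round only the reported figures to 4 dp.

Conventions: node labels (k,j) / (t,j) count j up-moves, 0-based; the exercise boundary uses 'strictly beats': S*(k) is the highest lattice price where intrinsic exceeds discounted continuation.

params: Δt=0.12100 u=1.07616 d=0.92923 q=0.52959 e^(-rΔt)=0.99301
t_9 payoffs: 71.8457 61.4411 49.3914 35.4365 19.2751 0.5583 0.0000 0.0000 0.0000 0.0000
t_8: node(8,0) S=70.8158 payoff=66.8342 vs cont=65.8716 → 66.8342 [stop]  node(8,1) S=82.0127 payoff=55.6373 vs cont=54.6746 → 55.6373 [stop]  node(8,2) S=94.9801 payoff=42.6699 vs cont=41.7073 → 42.6699 [stop]  node(8,3) S=109.9978 payoff=27.6522 vs cont=26.6896 → 27.6522 [stop]  node(8,4) S=127.3900 payoff=10.2600 vs cont=9.2974 → 10.2600 [stop]  node(8,5) S=147.5322 payoff=0.0000 vs cont=0.2608 → 0.2608 [wait]  node(8,6) S=170.8591 payoff=0.0000 vs cont=0.0000 → 0.0000 [wait]  node(8,7) S=197.8743 payoff=0.0000 vs cont=0.0000 → 0.0000 [wait]  node(8,8) S=229.1610 payoff=0.0000 vs cont=0.0000 → 0.0000 [wait]  ⇒ S*(8)=127.3900
t_7: node(7,0) S=76.2089 payoff=61.4411 vs cont=60.4785 → 61.4411 [stop]  node(7,1) S=88.2586 payoff=49.3914 vs cont=48.4288 → 49.3914 [stop]  node(7,2) S=102.2135 payoff=35.4365 vs cont=34.4738 → 35.4365 [stop]  node(7,3) S=118.3749 payoff=19.2751 vs cont=18.3124 → 19.2751 [stop]  node(7,4) S=137.0917 payoff=0.5583 vs cont=4.9298 → 4.9298 [wait]  node(7,5) S=158.7678 payoff=0.0000 vs cont=0.1218 → 0.1218 [wait]  node(7,6) S=183.8712 payoff=0.0000 vs cont=0.0000 → 0.0000 [wait]  node(7,7) S=212.9438 payoff=0.0000 vs cont=0.0000 → 0.0000 [wait]  ⇒ S*(7)=118.3749
t_6: node(6,0) S=82.0127 payoff=55.6373 vs cont=54.6746 → 55.6373 [stop]  node(6,1) S=94.9801 payoff=42.6699 vs cont=41.7073 → 42.6699 [stop]  node(6,2) S=109.9978 payoff=27.6522 vs cont=26.6896 → 27.6522 [stop]  node(6,3) S=127.3900 payoff=10.2600 vs cont=11.5962 → 11.5962 [wait]  node(6,4) S=147.5322 payoff=0.0000 vs cont=2.3669 → 2.3669 [wait]  node(6,5) S=170.8591 payoff=0.0000 vs cont=0.0569 → 0.0569 [wait]  node(6,6) S=197.8743 payoff=0.0000 vs cont=0.0000 → 0.0000 [wait]  ⇒ S*(6)=109.9978
t_5: node(5,0) S=88.2586 payoff=49.3914 vs cont=48.4288 → 49.3914 [stop]  node(5,1) S=102.2135 payoff=35.4365 vs cont=34.4738 → 35.4365 [stop]  node(5,2) S=118.3749 payoff=19.2751 vs cont=19.0152 → 19.2751 [stop]  node(5,3) S=137.0917 payoff=0.5583 vs cont=6.6615 → 6.6615 [wait]  node(5,4) S=158.7678 payoff=0.0000 vs cont=1.1355 → 1.1355 [wait]  node(5,5) S=183.8712 payoff=0.0000 vs cont=0.0266 → 0.0266 [wait]  ⇒ S*(5)=118.3749
t_4: node(4,0) S=94.9801 payoff=42.6699 vs cont=41.7073 → 42.6699 [stop]  node(4,1) S=109.9978 payoff=27.6522 vs cont=26.6896 → 27.6522 [stop]  node(4,2) S=127.3900 payoff=10.2600 vs cont=12.5069 → 12.5069 [wait]  node(4,3) S=147.5322 payoff=0.0000 vs cont=3.7089 → 3.7089 [wait]  node(4,4) S=170.8591 payoff=0.0000 vs cont=0.5444 → 0.5444 [wait]  ⇒ S*(4)=109.9978
t_3: node(3,0) S=102.2135 payoff=35.4365 vs cont=34.4738 → 35.4365 [stop]  node(3,1) S=118.3749 payoff=19.2751 vs cont=19.4941 → 19.4941 [wait]  node(3,2) S=137.0917 payoff=0.5583 vs cont=7.7927 → 7.7927 [wait]  node(3,3) S=158.7678 payoff=0.0000 vs cont=2.0188 → 2.0188 [wait]  ⇒ S*(3)=102.2135
t_2: node(2,0) S=109.9978 payoff=27.6522 vs cont=26.8047 → 27.6522 [stop]  node(2,1) S=127.3900 payoff=10.2600 vs cont=13.2041 → 13.2041 [wait]  node(2,2) S=147.5322 payoff=0.0000 vs cont=4.7017 → 4.7017 [wait]  ⇒ S*(2)=109.9978
t_1: node(1,0) S=118.3749 payoff=19.2751 vs cont=19.8607 → 19.8607 [wait]  node(1,1) S=137.0917 payoff=0.5583 vs cont=8.6405 → 8.6405 [wait]  ⇒ S*(1)=-
t_0: node(0,0) S=127.3900 payoff=10.2600 vs cont=13.8212 → 13.8212 [wait]  ⇒ S*(0)=-

price = 13.8212
boundary = - - 109.9978 102.2135 109.9978 118.3749 109.9978 118.3749 127.3900
tree:
13.8212
19.8607 8.6405
27.6522 13.2041 4.7017
35.4365 19.4941 7.7927 2.0188
42.6699 27.6522 12.5069 3.7089 0.5444
49.3914 35.4365 19.2751 6.6615 1.1355 0.0266
55.6373 42.6699 27.6522 11.5962 2.3669 0.0569 0.0000
61.4411 49.3914 35.4365 19.2751 4.9298 0.1218 0.0000 0.0000
66.8342 55.6373 42.6699 27.6522 10.2600 0.2608 0.0000 0.0000 0.0000
71.8457 61.4411 49.3914 35.4365 19.2751 0.5583 0.0000 0.0000 0.0000 0.0000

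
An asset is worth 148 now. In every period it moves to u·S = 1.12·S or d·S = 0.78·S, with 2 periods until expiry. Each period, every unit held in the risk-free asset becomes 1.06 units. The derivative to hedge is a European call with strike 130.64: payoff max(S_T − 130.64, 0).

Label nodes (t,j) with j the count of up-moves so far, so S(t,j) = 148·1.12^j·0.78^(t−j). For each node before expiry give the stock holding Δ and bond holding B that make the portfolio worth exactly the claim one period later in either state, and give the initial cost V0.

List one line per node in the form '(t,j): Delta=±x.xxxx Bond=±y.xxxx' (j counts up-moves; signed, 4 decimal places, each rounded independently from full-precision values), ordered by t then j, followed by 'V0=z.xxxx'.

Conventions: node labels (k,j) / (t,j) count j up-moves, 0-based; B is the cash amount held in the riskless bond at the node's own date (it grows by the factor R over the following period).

Since d<R<u, set p* = (R−d)/(u−d) = 0.8235; price each node as the discounted p*-expectation of its children.
At maturity the claim pays: V(2,0)=0.0000, V(2,1)=0.0000, V(2,2)=55.0112
Node (1,0) S=115.4400: V=(p*·0.0000+(1−p*)·0.0000)/1.06=0.0000; Δ=(0.0000−0.0000)/(129.2928−90.0432)=0.0000; B=V−Δ·S=0.0000
Node (1,1) S=165.7600: V=(p*·55.0112+(1−p*)·0.0000)/1.06=42.7390; Δ=(55.0112−0.0000)/(185.6512−129.2928)=0.9761; B=V−Δ·S=-119.0586
Node (0,0) S=148.0000: V=(p*·42.7390+(1−p*)·0.0000)/1.06=33.2046; Δ=(42.7390−0.0000)/(165.7600−115.4400)=0.8493; B=V−Δ·S=-92.4984
Verification: the root portfolio costs Δ(0,0)·S0 + B(0,0) = 33.2046, matching V0.

(0,0): Delta=0.8493 Bond=-92.4984
(1,0): Delta=0.0000 Bond=0.0000
(1,1): Delta=0.9761 Bond=-119.0586
V0=33.2046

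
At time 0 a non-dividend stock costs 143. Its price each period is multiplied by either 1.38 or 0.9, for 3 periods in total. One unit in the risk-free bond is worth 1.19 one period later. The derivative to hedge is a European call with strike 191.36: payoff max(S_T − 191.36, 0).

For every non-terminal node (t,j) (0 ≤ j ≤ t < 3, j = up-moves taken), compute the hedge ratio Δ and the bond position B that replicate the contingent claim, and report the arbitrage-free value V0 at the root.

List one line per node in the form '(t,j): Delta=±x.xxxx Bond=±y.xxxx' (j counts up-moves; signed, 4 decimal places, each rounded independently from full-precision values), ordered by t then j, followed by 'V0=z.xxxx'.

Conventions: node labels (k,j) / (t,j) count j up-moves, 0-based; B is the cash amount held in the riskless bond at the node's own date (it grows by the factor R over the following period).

Since d<R<u, set p* = (R−d)/(u−d) = 0.6042; price each node as the discounted p*-expectation of its children.
Terminal payoffs: V(3,0)=0.0000, V(3,1)=0.0000, V(3,2)=53.7363, V(3,3)=184.4543
  t=2,j=0: stock 115.8300 → up 159.8454 (V=0.0000), down 104.2470 (V=0.0000). Price 0.0000; hedge Δ=0.0000, bond B=0.0000.
  t=2,j=1: stock 177.6060 → up 245.0963 (V=53.7363), down 159.8454 (V=0.0000). Price 27.2821; hedge Δ=0.6303, bond B=-84.6685.
  t=2,j=2: stock 272.3292 → up 375.8143 (V=184.4543), down 245.0963 (V=53.7363). Price 111.5225; hedge Δ=1.0000, bond B=-160.8067.
  t=1,j=0: stock 128.7000 → up 177.6060 (V=27.2821), down 115.8300 (V=0.0000). Price 13.8512; hedge Δ=0.4416, bond B=-42.9865.
  t=1,j=1: stock 197.3400 → up 272.3292 (V=111.5225), down 177.6060 (V=27.2821). Price 65.6952; hedge Δ=0.8893, bond B=-109.8056.
  t=0,j=0: stock 143.0000 → up 197.3400 (V=65.6952), down 128.7000 (V=13.8512). Price 37.9610; hedge Δ=0.7553, bond B=-70.0474.
Verification: the root portfolio costs Δ(0,0)·S0 + B(0,0) = 37.9610, matching V0.

(0,0): Delta=0.7553 Bond=-70.0474
(1,0): Delta=0.4416 Bond=-42.9865
(1,1): Delta=0.8893 Bond=-109.8056
(2,0): Delta=0.0000 Bond=0.0000
(2,1): Delta=0.6303 Bond=-84.6685
(2,2): Delta=1.0000 Bond=-160.8067
V0=37.9610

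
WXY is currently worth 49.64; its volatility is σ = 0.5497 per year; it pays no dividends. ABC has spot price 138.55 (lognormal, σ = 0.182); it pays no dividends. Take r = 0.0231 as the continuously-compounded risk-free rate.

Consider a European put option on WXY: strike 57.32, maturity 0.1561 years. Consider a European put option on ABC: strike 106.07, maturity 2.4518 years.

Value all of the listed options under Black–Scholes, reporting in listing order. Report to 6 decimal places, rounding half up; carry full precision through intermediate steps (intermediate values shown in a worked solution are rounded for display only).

price(WXY put K=57.32) = 9.277264
price(ABC put K=106.07) = 2.130252

[WXY put K=57.32]
σ√T = 0.5497·√0.1561 = 0.217184
d₁ = (ln(S/K) + (r+σ²/2)T) / (σ√T) = (ln(49.64/57.32) + (0.0231+0.5497²/2)·0.1561) / 0.217184 = (-0.143853 + 0.027190) / 0.217184 = -0.537160
d₂ = d₁ − σ√T = -0.537160 − 0.217184 = -0.754344
e^{−rT} = 0.996401
N(−d₁) = 0.704421,  N(−d₂) = 0.774679
price = K·e^{−rT}·N(−d₂) − S·N(−d₁) = 44.244742 − 34.967479 = 9.277264
[ABC put K=106.07]
σ√T = 0.182·√2.4518 = 0.284980
d₁ = (ln(S/K) + (r+σ²/2)T) / (σ√T) = (ln(138.55/106.07) + (0.0231+0.182²/2)·2.4518) / 0.284980 = (0.267132 + 0.097243) / 0.284980 = 1.278601
d₂ = d₁ − σ√T = 1.278601 − 0.284980 = 0.993621
e^{−rT} = 0.944937
N(−d₁) = 0.100519,  N(−d₂) = 0.160204
price = K·e^{−rT}·N(−d₂) − S·N(−d₁) = 16.057132 − 13.926880 = 2.130252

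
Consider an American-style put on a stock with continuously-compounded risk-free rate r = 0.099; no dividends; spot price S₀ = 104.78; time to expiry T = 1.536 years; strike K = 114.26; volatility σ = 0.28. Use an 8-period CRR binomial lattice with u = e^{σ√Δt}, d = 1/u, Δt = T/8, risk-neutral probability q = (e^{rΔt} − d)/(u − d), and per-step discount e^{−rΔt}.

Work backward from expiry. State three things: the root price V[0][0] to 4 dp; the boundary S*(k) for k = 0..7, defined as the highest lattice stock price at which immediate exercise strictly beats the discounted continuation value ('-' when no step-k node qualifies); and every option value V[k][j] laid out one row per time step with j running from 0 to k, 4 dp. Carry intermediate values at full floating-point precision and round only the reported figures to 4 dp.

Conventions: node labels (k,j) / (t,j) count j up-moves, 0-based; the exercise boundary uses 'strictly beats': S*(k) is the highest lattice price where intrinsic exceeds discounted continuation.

price = 14.0663
boundary = - - 81.9806 92.6819 81.9806 92.6819 81.9806 92.6819
tree:
14.0663
21.6406 8.2962
32.2794 13.6020 4.1997
41.7450 21.5781 7.4835 1.6316
50.1177 32.2794 12.9472 3.2279 0.3688
57.5237 41.7450 21.5781 6.2641 0.8303 0.0000
64.0746 50.1177 32.2794 11.8440 1.8697 0.0000 0.0000
69.8691 57.5237 41.7450 21.5781 4.2101 0.0000 0.0000 0.0000
74.9946 64.0746 50.1177 32.2794 9.4800 0.0000 0.0000 0.0000 0.0000

Δt=0.19200, u=1.13053, d=0.88454, q=0.54737, disc=e^(-rΔt)=0.98117
k=8 terminal: V=max(K-S,0) → 74.9946 64.0746 50.1177 32.2794 9.4800 0.0000 0.0000 0.0000 0.0000
k=7: j=0 S=44.3909 intr=69.8691 cont=67.7178 V=69.8691[EX]; j=1 S=56.7363 intr=57.5237 cont=55.3724 V=57.5237[EX]; j=2 S=72.5150 intr=41.7450 cont=39.5937 V=41.7450[EX]; j=3 S=92.6819 intr=21.5781 cont=19.4268 V=21.5781[EX]; j=4 S=118.4573 intr=0.0000 cont=4.2101 V=4.2101[hold]; j=5 S=151.4011 intr=0.0000 cont=0.0000 V=0.0000[hold]; j=6 S=193.5067 intr=0.0000 cont=0.0000 V=0.0000[hold]; j=7 S=247.3222 intr=0.0000 cont=0.0000 V=0.0000[hold]  S*(7)=92.6819
k=6: j=0 S=50.1854 intr=64.0746 cont=61.9233 V=64.0746[EX]; j=1 S=64.1423 intr=50.1177 cont=47.9664 V=50.1177[EX]; j=2 S=81.9806 intr=32.2794 cont=30.1280 V=32.2794[EX]; j=3 S=104.7800 intr=9.4800 cont=11.8440 V=11.8440[hold]; j=4 S=133.9200 intr=0.0000 cont=1.8697 V=1.8697[hold]; j=5 S=171.1640 intr=0.0000 cont=0.0000 V=0.0000[hold]; j=6 S=218.7659 intr=0.0000 cont=0.0000 V=0.0000[hold]  S*(6)=81.9806
k=5: j=0 S=56.7363 intr=57.5237 cont=55.3724 V=57.5237[EX]; j=1 S=72.5150 intr=41.7450 cont=39.5937 V=41.7450[EX]; j=2 S=92.6819 intr=21.5781 cont=20.6964 V=21.5781[EX]; j=3 S=118.4573 intr=0.0000 cont=6.2641 V=6.2641[hold]; j=4 S=151.4011 intr=0.0000 cont=0.8303 V=0.8303[hold]; j=5 S=193.5067 intr=0.0000 cont=0.0000 V=0.0000[hold]  S*(5)=92.6819
k=4: j=0 S=64.1423 intr=50.1177 cont=47.9664 V=50.1177[EX]; j=1 S=81.9806 intr=32.2794 cont=30.1280 V=32.2794[EX]; j=2 S=104.7800 intr=9.4800 cont=12.9472 V=12.9472[hold]; j=3 S=133.9200 intr=0.0000 cont=3.2279 V=3.2279[hold]; j=4 S=171.1640 intr=0.0000 cont=0.3688 V=0.3688[hold]  S*(4)=81.9806
k=3: j=0 S=72.5150 intr=41.7450 cont=39.5937 V=41.7450[EX]; j=1 S=92.6819 intr=21.5781 cont=21.2889 V=21.5781[EX]; j=2 S=118.4573 intr=0.0000 cont=7.4835 V=7.4835[hold]; j=3 S=151.4011 intr=0.0000 cont=1.6316 V=1.6316[hold]  S*(3)=92.6819
k=2: j=0 S=81.9806 intr=32.2794 cont=30.1280 V=32.2794[EX]; j=1 S=104.7800 intr=9.4800 cont=13.6020 V=13.6020[hold]; j=2 S=133.9200 intr=0.0000 cont=4.1997 V=4.1997[hold]  S*(2)=81.9806
k=1: j=0 S=92.6819 intr=21.5781 cont=21.6406 V=21.6406[hold]; j=1 S=118.4573 intr=0.0000 cont=8.2962 V=8.2962[hold]  S*(1)=-
k=0: j=0 S=104.7800 intr=9.4800 cont=14.0663 V=14.0663[hold]  S*(0)=-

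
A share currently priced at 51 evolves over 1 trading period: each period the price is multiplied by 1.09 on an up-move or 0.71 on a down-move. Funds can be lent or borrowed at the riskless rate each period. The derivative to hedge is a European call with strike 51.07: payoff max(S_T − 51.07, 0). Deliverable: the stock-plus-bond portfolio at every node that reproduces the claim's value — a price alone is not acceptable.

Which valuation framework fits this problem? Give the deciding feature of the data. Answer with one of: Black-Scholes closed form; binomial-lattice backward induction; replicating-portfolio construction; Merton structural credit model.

framework: replicating-portfolio construction

Key observation: the deliverable is the dynamic trading strategy on the 1-step tree (spot 51, moves 1.09 and 0.71), so the valuation must go through the node-by-node replicating-portfolio solve.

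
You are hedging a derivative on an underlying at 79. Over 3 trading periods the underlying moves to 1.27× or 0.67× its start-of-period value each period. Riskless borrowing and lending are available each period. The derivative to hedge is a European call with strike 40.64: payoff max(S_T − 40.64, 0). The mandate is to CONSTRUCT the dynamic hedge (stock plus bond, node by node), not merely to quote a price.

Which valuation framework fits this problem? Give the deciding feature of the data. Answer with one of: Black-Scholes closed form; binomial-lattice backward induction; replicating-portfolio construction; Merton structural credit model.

framework: replicating-portfolio construction

Key observation: what is demanded is not a single number but the (Δ, B) position at each node of the 1.27/0.67 tree starting at 79; constructing those positions is the replicating-portfolio method.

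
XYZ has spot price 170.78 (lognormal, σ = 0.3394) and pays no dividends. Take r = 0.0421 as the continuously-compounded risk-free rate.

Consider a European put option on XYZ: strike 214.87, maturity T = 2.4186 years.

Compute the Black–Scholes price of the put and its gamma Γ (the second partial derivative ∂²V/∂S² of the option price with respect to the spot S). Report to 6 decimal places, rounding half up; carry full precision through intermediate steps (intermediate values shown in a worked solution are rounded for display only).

σ√T = 0.3394·√2.4186 = 0.527830
d₁ = (ln(S/K) + (r+σ²/2)T) / (σ√T) = (ln(170.78/214.87) + (0.0421+0.3394²/2)·2.4186) / 0.527830 = (-0.229657 + 0.241125) / 0.527830 = 0.021727
d₂ = d₁ − σ√T = 0.021727 − 0.527830 = -0.506103
e^{−rT} = 0.903189
N(−d₁) = 0.491333,  N(−d₂) = 0.693608
Put price V = K·e^{−rT}·N(−d₂) − S·N(−d₁) = 134.607270 − 83.909825 = 50.697445
φ(d₁) = (1/√(2π))·e^{−d₁²/2} = 0.398848
Γ = φ(d₁) / (S·σ·√T) = 0.004425

price = 50.697445
Γ = 0.004425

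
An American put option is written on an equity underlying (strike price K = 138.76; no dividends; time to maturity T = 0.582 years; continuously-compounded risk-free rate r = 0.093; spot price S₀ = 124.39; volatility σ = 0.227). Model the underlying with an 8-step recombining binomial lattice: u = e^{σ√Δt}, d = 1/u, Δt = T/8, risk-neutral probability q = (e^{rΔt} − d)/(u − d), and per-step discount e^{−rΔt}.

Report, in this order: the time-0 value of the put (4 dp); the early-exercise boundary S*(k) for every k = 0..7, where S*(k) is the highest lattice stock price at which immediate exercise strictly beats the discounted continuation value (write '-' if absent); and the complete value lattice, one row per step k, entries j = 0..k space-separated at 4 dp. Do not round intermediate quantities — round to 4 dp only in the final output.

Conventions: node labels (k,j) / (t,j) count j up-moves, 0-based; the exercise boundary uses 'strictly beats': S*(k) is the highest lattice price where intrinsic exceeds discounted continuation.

price = 15.0973
boundary = - 117.0025 110.0536 117.0025 124.3900 117.0025 124.3900 117.0025
tree:
15.0973
21.7575 9.6159
28.7064 14.7461 5.3684
35.2425 21.7575 8.9611 2.3767
41.3904 28.7064 14.3700 4.4681 0.6257
47.1732 35.2425 21.7575 8.1727 1.3697 0.0000
52.6126 41.3904 28.7064 14.3700 2.9985 0.0000 0.0000
57.7289 47.1732 35.2425 21.7575 6.5642 0.0000 0.0000 0.0000
62.5413 52.6126 41.3904 28.7064 14.3700 0.0000 0.0000 0.0000 0.0000

Δt=0.07275  u=1.06314  d=0.94061  q=0.54010  discount=0.99326
step 8 (expiry): payoffs max(K−S,0) = 62.5413 52.6126 41.3904 28.7064 14.3700 0.0000 0.0000 0.0000 0.0000
step 7: (k=7,j=0): S=81.0311, K−S=57.7289, hold=56.7932 ⇒ V=57.7289 exercise | (k=7,j=1): S=91.5868, K−S=47.1732, hold=46.2375 ⇒ V=47.1732 exercise | (k=7,j=2): S=103.5175, K−S=35.2425, hold=34.3068 ⇒ V=35.2425 exercise | (k=7,j=3): S=117.0025, K−S=21.7575, hold=20.8219 ⇒ V=21.7575 exercise | (k=7,j=4): S=132.2440, K−S=6.5160, hold=6.5642 ⇒ V=6.5642 continue | (k=7,j=5): S=149.4710, K−S=0.0000, hold=0.0000 ⇒ V=0.0000 continue | (k=7,j=6): S=168.9422, K−S=0.0000, hold=0.0000 ⇒ V=0.0000 continue | (k=7,j=7): S=190.9497, K−S=0.0000, hold=0.0000 ⇒ V=0.0000 continue  boundary S*=117.0025
step 6: (k=6,j=0): S=86.1474, K−S=52.6126, hold=51.6769 ⇒ V=52.6126 exercise | (k=6,j=1): S=97.3696, K−S=41.3904, hold=40.4547 ⇒ V=41.3904 exercise | (k=6,j=2): S=110.0536, K−S=28.7064, hold=27.7707 ⇒ V=28.7064 exercise | (k=6,j=3): S=124.3900, K−S=14.3700, hold=13.4602 ⇒ V=14.3700 exercise | (k=6,j=4): S=140.5939, K−S=0.0000, hold=2.9985 ⇒ V=2.9985 continue | (k=6,j=5): S=158.9086, K−S=0.0000, hold=0.0000 ⇒ V=0.0000 continue | (k=6,j=6): S=179.6092, K−S=0.0000, hold=0.0000 ⇒ V=0.0000 continue  boundary S*=124.3900
step 5: (k=5,j=0): S=91.5868, K−S=47.1732, hold=46.2375 ⇒ V=47.1732 exercise | (k=5,j=1): S=103.5175, K−S=35.2425, hold=34.3068 ⇒ V=35.2425 exercise | (k=5,j=2): S=117.0025, K−S=21.7575, hold=20.8219 ⇒ V=21.7575 exercise | (k=5,j=3): S=132.2440, K−S=6.5160, hold=8.1727 ⇒ V=8.1727 continue | (k=5,j=4): S=149.4710, K−S=0.0000, hold=1.3697 ⇒ V=1.3697 continue | (k=5,j=5): S=168.9422, K−S=0.0000, hold=0.0000 ⇒ V=0.0000 continue  boundary S*=117.0025
step 4: (k=4,j=0): S=97.3696, K−S=41.3904, hold=40.4547 ⇒ V=41.3904 exercise | (k=4,j=1): S=110.0536, K−S=28.7064, hold=27.7707 ⇒ V=28.7064 exercise | (k=4,j=2): S=124.3900, K−S=14.3700, hold=14.3231 ⇒ V=14.3700 exercise | (k=4,j=3): S=140.5939, K−S=0.0000, hold=4.4681 ⇒ V=4.4681 continue | (k=4,j=4): S=158.9086, K−S=0.0000, hold=0.6257 ⇒ V=0.6257 continue  boundary S*=124.3900
step 3: (k=3,j=0): S=103.5175, K−S=35.2425, hold=34.3068 ⇒ V=35.2425 exercise | (k=3,j=1): S=117.0025, K−S=21.7575, hold=20.8219 ⇒ V=21.7575 exercise | (k=3,j=2): S=132.2440, K−S=6.5160, hold=8.9611 ⇒ V=8.9611 continue | (k=3,j=3): S=149.4710, K−S=0.0000, hold=2.3767 ⇒ V=2.3767 continue  boundary S*=117.0025
step 2: (k=2,j=0): S=110.0536, K−S=28.7064, hold=27.7707 ⇒ V=28.7064 exercise | (k=2,j=1): S=124.3900, K−S=14.3700, hold=14.7461 ⇒ V=14.7461 continue | (k=2,j=2): S=140.5939, K−S=0.0000, hold=5.3684 ⇒ V=5.3684 continue  boundary S*=110.0536
step 1: (k=1,j=0): S=117.0025, K−S=21.7575, hold=21.0236 ⇒ V=21.7575 exercise | (k=1,j=1): S=132.2440, K−S=6.5160, hold=9.6159 ⇒ V=9.6159 continue  boundary S*=117.0025
step 0: (k=0,j=0): S=124.3900, K−S=14.3700, hold=15.0973 ⇒ V=15.0973 continue  boundary S*=-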